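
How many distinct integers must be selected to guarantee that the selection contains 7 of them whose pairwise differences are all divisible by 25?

Integers whose pairwise differences are multiples of 25 are exactly those sharing a remainder mod 25. By the pigeonhole principle, the 25 residue classes mod 25 are the pigeonholes.
With 150 integers one could put 6 in each residue class and have no class reach 7.
The 151st integer pushes some class to 7, so 25·6 + 1 = 151.

151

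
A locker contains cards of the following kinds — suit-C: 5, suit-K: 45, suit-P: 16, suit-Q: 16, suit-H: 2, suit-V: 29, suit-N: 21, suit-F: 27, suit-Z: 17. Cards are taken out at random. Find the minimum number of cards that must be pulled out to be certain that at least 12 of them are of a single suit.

Put each drawn card into a box by suit. The largest draw with every box below 12 takes min(count, 11) from each suit; suits with fewer than 11 contribute all they have.
Σ min(cᵢ, 11) = 5 + 11 + 11 + 11 + 2 + 11 + 11 + 11 + 11 = 84.
Draw number 84 + 1 = 85 must push one box to 12.

85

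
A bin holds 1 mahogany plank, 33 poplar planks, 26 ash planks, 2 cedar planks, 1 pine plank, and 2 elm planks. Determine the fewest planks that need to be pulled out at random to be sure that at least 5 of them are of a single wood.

15

By the pigeonhole principle, put each drawn plank into a box by wood. The largest draw with every box below 5 takes min(count, 4) from each wood; woods with fewer than 4 contribute all they have.
Σ min(cᵢ, 4) = 1 + 4 + 4 + 2 + 1 + 2 = 14.
Draw number 14 + 1 = 15 must push one box to 5.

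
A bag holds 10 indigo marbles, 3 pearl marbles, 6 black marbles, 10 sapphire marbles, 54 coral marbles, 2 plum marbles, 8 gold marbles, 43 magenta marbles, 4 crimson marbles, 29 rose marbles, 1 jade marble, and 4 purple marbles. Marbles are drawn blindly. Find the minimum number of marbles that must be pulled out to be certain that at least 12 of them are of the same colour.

Pigeonhole: put each drawn marble into a box by colour. The largest draw with every box below 12 takes min(count, 11) from each colour; colours with fewer than 11 contribute all they have.
Σ min(cᵢ, 11) = 10 + 3 + 6 + 10 + 11 + 2 + 8 + 11 + 4 + 11 + 1 + 4 = 81.
Draw number 81 + 1 = 82 must push one box to 12.

82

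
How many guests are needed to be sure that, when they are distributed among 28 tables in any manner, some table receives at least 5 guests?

113

With 112 guests one could put exactly 4 in each of the 28 tables, and no table would reach 5.
One more guest must land in a table that already has 4, giving it 5.
So 28 × 4 + 1 = 113 guests are required.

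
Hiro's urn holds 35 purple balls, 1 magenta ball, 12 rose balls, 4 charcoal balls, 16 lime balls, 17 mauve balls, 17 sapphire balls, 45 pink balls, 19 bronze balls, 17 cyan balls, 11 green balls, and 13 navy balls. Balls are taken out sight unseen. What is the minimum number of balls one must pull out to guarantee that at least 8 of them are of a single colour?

76

Pigeonhole: put each drawn ball into a box by colour. The largest draw with every box below 8 takes min(count, 7) from each colour; colours with fewer than 7 contribute all they have.
Σ min(cᵢ, 7) = 7 + 1 + 7 + 4 + 7 + 7 + 7 + 7 + 7 + 7 + 7 + 7 = 75.
Draw number 75 + 1 = 76 must push one box to 8.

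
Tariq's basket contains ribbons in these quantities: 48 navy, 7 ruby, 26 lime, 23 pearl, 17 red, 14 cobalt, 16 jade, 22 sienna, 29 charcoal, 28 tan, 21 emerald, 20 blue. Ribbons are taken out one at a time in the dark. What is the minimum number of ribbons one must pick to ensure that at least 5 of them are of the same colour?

Pigeonhole: the 12 colours are the holes; the ribbons drawn are the pigeons.
To avoid 5 of any one colour, the worst case takes at most 4 of each colour.
That gives 4 + 4 + 4 + 4 + 4 + 4 + 4 + 4 + 4 + 4 + 4 + 4 = 48 ribbons with no colour reaching 5.
The next ribbon forces some colour to 5, so 48 + 1 = 49.

49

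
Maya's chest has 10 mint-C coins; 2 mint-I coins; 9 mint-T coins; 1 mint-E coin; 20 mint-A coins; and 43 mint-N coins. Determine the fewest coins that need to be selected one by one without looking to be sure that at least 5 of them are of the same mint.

20

Pigeonhole: put each drawn coin into a box by mint. The largest draw with every box below 5 takes min(count, 4) from each mint; mints with fewer than 4 contribute all they have.
Σ min(cᵢ, 4) = 4 + 2 + 4 + 1 + 4 + 4 = 19.
Draw number 19 + 1 = 20 must push one box to 5.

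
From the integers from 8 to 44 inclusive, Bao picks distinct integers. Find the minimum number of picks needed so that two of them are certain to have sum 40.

Group the elements by complementary pair {x, 40−x}: {8,32}, {9,31}, {10,30}, …, giving 12 two-element pairs, the single value 20 (it cannot pair with itself since the integers are distinct), and 12 integers whose partner 40−x falls outside [8,44].
By pigeonhole, treating each of those 25 groups as a pigeonhole, one can pick one integer per group — 25 integers — with no two summing to 40.
The 26th integer lands in an occupied pair, forcing a sum of 40.

26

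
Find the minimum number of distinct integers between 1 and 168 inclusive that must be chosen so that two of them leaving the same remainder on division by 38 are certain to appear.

Pigeonhole: the 38 residue classes mod 38 are the pigeonholes.
With 38 integers one could put 1 in each residue class and have no class reach 2.
The 39th integer pushes some class to 2, so 38·1 + 1 = 39.

39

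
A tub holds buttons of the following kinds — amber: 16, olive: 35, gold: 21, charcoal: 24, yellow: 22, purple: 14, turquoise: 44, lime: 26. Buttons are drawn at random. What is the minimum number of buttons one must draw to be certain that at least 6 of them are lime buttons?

In the worst case for collecting lime buttons, every non-lime button comes out first.
There are 16 + 35 + 21 + 24 + 22 + 14 + 44 = 176 non-lime buttons altogether.
After those, each further button must be lime, so 176 + 6 = 182 draws guarantee 6 lime buttons.

182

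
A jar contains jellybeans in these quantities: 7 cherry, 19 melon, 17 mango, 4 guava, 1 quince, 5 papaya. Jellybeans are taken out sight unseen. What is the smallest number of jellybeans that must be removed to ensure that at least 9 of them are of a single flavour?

34

An adversary could hand out at most 8 jellybeans per flavour (4 flavours run out sooner): 7 + 8 + 8 + 4 + 1 + 5 = 33 jellybeans and still no flavour has 9.
Pigeonhole: one more jellybean lands in a flavour already at 8, so 34 draws are enough and 33 are not.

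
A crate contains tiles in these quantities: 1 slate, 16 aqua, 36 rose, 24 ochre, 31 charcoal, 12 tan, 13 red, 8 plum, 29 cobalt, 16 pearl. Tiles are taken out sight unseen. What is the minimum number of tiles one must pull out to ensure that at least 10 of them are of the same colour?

By the pigeonhole principle, put each drawn tile into a box by colour. The largest draw with every box below 10 takes min(count, 9) from each colour; colours with fewer than 9 contribute all they have.
Σ min(cᵢ, 9) = 1 + 9 + 9 + 9 + 9 + 9 + 9 + 8 + 9 + 9 = 81.
Draw number 81 + 1 = 82 must push one box to 10.

82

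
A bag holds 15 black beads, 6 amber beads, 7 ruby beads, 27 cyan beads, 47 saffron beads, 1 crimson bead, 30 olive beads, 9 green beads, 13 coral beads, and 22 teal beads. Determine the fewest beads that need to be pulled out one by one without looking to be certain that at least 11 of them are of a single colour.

An adversary could hand out at most 10 beads per colour (4 colours run out sooner): 10 + 6 + 7 + 10 + 10 + 1 + 10 + 9 + 10 + 10 = 83 beads and still no colour has 11.
One more bead lands in a colour already at 10, so 84 draws are enough and 83 are not.

84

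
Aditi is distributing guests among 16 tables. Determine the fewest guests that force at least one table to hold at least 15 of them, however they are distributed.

With 224 guests one could put exactly 14 in each of the 16 tables, and no table would reach 15.
By pigeonhole, one more guest must land in a table that already has 14, giving it 15.
So 16 × 14 + 1 = 225 guests are required.

225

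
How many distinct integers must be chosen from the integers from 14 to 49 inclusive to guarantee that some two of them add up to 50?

26

Two chosen integers sum to 50 exactly when both halves of some pair {x, 50−x} with 14 ≤ x ≤ 50−x ≤ 36 are chosen — 11 such pairs.
The remaining 14 elements (those with no distinct partner in range) can never complete a 50-sum, so the worst case takes all of them and one from each pair: 14 + 11 = 25.
The 26th integer has to be the second member of some pair, so 25 + 1 = 26.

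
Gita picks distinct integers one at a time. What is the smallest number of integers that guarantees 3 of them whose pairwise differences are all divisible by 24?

49

Integers whose pairwise differences are multiples of 24 are exactly those sharing a remainder mod 24. The 24 residue classes mod 24 are the pigeonholes.
With 48 integers one could put 2 in each residue class and have no class reach 3.
The 49th integer pushes some class to 3, so 24·2 + 1 = 49.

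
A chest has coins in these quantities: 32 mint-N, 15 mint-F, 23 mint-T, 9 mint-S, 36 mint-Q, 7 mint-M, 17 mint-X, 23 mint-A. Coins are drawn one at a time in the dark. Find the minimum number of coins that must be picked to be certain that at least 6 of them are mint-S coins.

159

In the worst case for collecting mint-S coins, every non-mint-S coin comes out first.
There are 32 + 15 + 23 + 36 + 7 + 17 + 23 = 153 non-mint-S coins altogether.
After those, each further coin must be mint-S, so 153 + 6 = 159 draws guarantee 6 mint-S coins.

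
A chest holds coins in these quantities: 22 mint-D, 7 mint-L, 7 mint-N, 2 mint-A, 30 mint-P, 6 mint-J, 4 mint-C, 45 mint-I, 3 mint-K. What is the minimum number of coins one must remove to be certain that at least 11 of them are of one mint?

60

An adversary could hand out at most 10 coins per mint (6 mints run out sooner): 10 + 7 + 7 + 2 + 10 + 6 + 4 + 10 + 3 = 59 coins and still no mint has 11.
One more coin lands in a mint already at 10, so 60 draws are enough and 59 are not.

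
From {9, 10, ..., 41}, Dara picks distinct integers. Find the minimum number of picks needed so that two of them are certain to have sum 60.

Two chosen integers sum to 60 exactly when both halves of some pair {x, 60−x} with 19 ≤ x ≤ 60−x ≤ 41 are chosen — 11 such pairs.
The remaining 11 elements (those with no distinct partner in range) can never complete a 60-sum, so the worst case takes all of them and one from each pair: 11 + 11 = 22.
The 23rd integer has to be the second member of some pair, so 22 + 1 = 23.

23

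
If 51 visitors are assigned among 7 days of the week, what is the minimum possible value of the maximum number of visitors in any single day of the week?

Pigeonhole: the 7 days of the week are the holes and the 51 visitors are the pigeons.
If every day of the week held at most 7 visitors, the total would be at most 7 × 7 = 49, which is less than 51.
So some day of the week holds at least ⌈51/7⌉ = 8 visitors.

8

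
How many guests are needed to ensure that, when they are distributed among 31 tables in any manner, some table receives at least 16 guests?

466

With 465 guests one could put exactly 15 in each of the 31 tables, and no table would reach 16.
By pigeonhole, one more guest must land in a table that already has 15, giving it 16.
So 31 × 15 + 1 = 466 guests are required.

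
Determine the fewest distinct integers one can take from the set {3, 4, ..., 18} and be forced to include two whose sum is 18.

11

Group the elements by complementary pair {x, 18−x}: {3,15}, {4,14}, {5,13}, …, giving 6 two-element pairs, the single value 9 (it cannot pair with itself since the integers are distinct), and 3 integers whose partner 18−x falls outside [3,18].
By the pigeonhole principle, treating each of those 10 groups as a pigeonhole, one can pick one integer per group — 10 integers — with no two summing to 18.
The 11th integer lands in an occupied pair, forcing a sum of 18.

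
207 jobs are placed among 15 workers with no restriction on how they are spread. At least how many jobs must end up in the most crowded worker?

14

The 15 workers are the holes and the 207 jobs are the pigeons.
If every worker held at most 13 jobs, the total would be at most 15 × 13 = 195, which is less than 207.
So some worker holds at least ⌈207/15⌉ = 14 jobs.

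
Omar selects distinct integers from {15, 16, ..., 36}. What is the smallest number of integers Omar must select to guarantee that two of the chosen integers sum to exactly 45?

15

A set avoiding the sum 45 can contain at most one of each pair {x, 45−x}, plus the 6 elements whose complement lies outside the range.
The integers 23, …, 36 (14 of them) are such a set: any two sum to at least 23+24 = 47 > 45.
Any 15th integer completes one of the 8 pairs, so 15 choices force a sum of 45.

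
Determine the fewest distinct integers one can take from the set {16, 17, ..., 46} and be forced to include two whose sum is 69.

20

A set avoiding the sum 69 can contain at most one of each pair {x, 69−x}, plus the 7 elements whose complement lies outside the range.
The integers 16, …, 34 (19 of them) are such a set: any two sum to at least 16+17 = 33 and at most 33+34 = 67 < 69.
Any 20th integer completes one of the 12 pairs, so 20 choices force a sum of 69.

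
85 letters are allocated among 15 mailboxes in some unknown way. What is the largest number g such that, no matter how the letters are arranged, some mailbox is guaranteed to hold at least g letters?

6

The 15 mailboxes are the holes and the 85 letters are the pigeons.
If every mailbox held at most 5 letters, the total would be at most 15 × 5 = 75, which is less than 85.
So some mailbox holds at least ⌈85/15⌉ = 6 letters.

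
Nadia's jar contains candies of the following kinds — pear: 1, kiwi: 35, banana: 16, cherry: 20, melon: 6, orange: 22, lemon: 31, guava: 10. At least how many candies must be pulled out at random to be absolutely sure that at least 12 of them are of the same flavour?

73

The 8 flavours are the holes; the candies drawn are the pigeons.
To avoid 12 of any one flavour, the worst case takes at most 11 of each flavour, or every candy of a flavour that has fewer than 11.
That gives 1 + 11 + 11 + 11 + 6 + 11 + 11 + 10 = 72 candies with no flavour reaching 12.
The next candy forces some flavour to 12, so 72 + 1 = 73.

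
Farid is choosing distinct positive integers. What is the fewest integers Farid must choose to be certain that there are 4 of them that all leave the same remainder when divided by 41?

By the pigeonhole principle, the 41 residue classes mod 41 are the pigeonholes.
With 123 integers one could put 3 in each residue class and have no class reach 4.
The 124th integer pushes some class to 4, so 41·3 + 1 = 124.

124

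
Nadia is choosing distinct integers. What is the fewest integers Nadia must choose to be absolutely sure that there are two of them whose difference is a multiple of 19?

20

Integers whose pairwise differences are multiples of 19 are exactly those sharing a remainder mod 19. The 19 residue classes mod 19 are the pigeonholes.
With 19 integers one could put 1 in each residue class and have no class reach 2.
The 20th integer pushes some class to 2, so 19·1 + 1 = 20.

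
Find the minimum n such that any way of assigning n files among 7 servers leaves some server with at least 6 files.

36

With 35 files one could put exactly 5 in each of the 7 servers, and no server would reach 6.
Pigeonhole: one more file must land in a server that already has 5, giving it 6.
So 7 × 5 + 1 = 36 files are required.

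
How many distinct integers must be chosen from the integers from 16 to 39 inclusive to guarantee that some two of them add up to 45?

18

A set avoiding the sum 45 can contain at most one of each pair {x, 45−x}, plus the 10 elements whose complement lies outside the range.
The integers 23, …, 39 (17 of them) are such a set: any two sum to at least 23+24 = 47 > 45.
Any 18th integer completes one of the 7 pairs, so 18 choices force a sum of 45.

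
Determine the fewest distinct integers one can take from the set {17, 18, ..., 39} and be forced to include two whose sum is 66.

18

Group the elements by complementary pair {x, 66−x}: {27,39}, {28,38}, {29,37}, …, giving 6 two-element pairs, the single value 33 (it cannot pair with itself since the integers are distinct), and 10 integers whose partner 66−x falls outside [17,39].
By the pigeonhole principle, treating each of those 17 groups as a pigeonhole, one can pick one integer per group — 17 integers — with no two summing to 66.
The 18th integer lands in an occupied pair, forcing a sum of 66.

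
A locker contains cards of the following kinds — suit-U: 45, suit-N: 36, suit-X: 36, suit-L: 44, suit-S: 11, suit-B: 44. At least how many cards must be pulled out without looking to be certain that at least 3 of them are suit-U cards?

In the worst case for collecting suit-U cards, every non-suit-U card comes out first.
There are 36 + 36 + 44 + 11 + 44 = 171 non-suit-U cards altogether.
After those, each further card must be suit-U, so 171 + 3 = 174 draws guarantee 3 suit-U cards.

174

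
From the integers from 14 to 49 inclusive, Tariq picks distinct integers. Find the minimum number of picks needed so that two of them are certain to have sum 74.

A set avoiding the sum 74 can contain at most one of each pair {x, 74−x}, plus the 12 elements whose complement lies outside the range or equal to its own complement.
The integers 14, …, 37 (24 of them) are such a set: any two sum to at least 14+15 = 29 and at most 36+37 = 73 < 74.
By the pigeonhole principle, any 25th integer completes one of the 12 pairs, so 25 choices force a sum of 74.

25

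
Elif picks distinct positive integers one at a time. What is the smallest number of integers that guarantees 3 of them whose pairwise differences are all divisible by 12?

25

Integers whose pairwise differences are multiples of 12 are exactly those sharing a remainder mod 12. By pigeonhole, the 12 residue classes mod 12 are the pigeonholes.
With 24 integers one could put 2 in each residue class and have no class reach 3.
The 25th integer pushes some class to 3, so 12·2 + 1 = 25.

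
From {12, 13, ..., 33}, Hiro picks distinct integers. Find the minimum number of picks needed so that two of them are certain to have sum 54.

17

Two chosen integers sum to 54 exactly when both halves of some pair {x, 54−x} with 21 ≤ x ≤ 54−x ≤ 33 are chosen — 6 such pairs.
The remaining 10 elements (those with no distinct partner in range) can never complete a 54-sum, so the worst case takes all of them and one from each pair: 10 + 6 = 16.
Pigeonhole: the 17th integer has to be the second member of some pair, so 16 + 1 = 17.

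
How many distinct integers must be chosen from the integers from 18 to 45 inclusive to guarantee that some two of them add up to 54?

20

A set avoiding the sum 54 can contain at most one of each pair {x, 54−x}, plus the 10 elements whose complement lies outside the range or equal to its own complement.
The integers 27, …, 45 (19 of them) are such a set: any two sum to at least 27+28 = 55 > 54.
By pigeonhole, any 20th integer completes one of the 9 pairs, so 20 choices force a sum of 54.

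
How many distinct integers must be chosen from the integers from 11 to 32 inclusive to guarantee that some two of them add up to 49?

15

A set avoiding the sum 49 can contain at most one of each pair {x, 49−x}, plus the 6 elements whose complement lies outside the range.
The integers 11, …, 24 (14 of them) are such a set: any two sum to at least 11+12 = 23 and at most 23+24 = 47 < 49.
Pigeonhole: any 15th integer completes one of the 8 pairs, so 15 choices force a sum of 49.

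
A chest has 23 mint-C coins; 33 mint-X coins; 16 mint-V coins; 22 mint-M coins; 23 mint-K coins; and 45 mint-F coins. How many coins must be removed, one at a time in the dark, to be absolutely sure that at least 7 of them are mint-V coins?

In the worst case for collecting mint-V coins, every non-mint-V coin comes out first.
There are 23 + 33 + 22 + 23 + 45 = 146 non-mint-V coins altogether.
After those, each further coin must be mint-V, so 146 + 7 = 153 draws guarantee 7 mint-V coins.

153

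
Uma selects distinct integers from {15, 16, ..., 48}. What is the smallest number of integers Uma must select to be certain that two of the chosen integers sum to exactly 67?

20

Two chosen integers sum to 67 exactly when both halves of some pair {x, 67−x} with 19 ≤ x ≤ 67−x ≤ 48 are chosen — 15 such pairs.
The remaining 4 elements (those with no distinct partner in range) can never complete a 67-sum, so the worst case takes all of them and one from each pair: 4 + 15 = 19.
The 20th integer has to be the second member of some pair, so 19 + 1 = 20.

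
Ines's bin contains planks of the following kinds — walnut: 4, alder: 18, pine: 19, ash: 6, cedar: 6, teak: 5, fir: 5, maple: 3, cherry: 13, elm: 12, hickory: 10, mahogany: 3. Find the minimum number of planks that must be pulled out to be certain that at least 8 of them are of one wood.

Put each drawn plank into a box by wood. The largest draw with every box below 8 takes min(count, 7) from each wood; woods with fewer than 7 contribute all they have.
Σ min(cᵢ, 7) = 4 + 7 + 7 + 6 + 6 + 5 + 5 + 3 + 7 + 7 + 7 + 3 = 67.
Draw number 67 + 1 = 68 must push one box to 8.

68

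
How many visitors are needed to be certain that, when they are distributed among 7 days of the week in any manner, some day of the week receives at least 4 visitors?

22

With 21 visitors one could put exactly 3 in each of the 7 days of the week, and no day of the week would reach 4.
One more visitor must land in a day of the week that already has 3, giving it 4.
So 7 × 3 + 1 = 22 visitors are required.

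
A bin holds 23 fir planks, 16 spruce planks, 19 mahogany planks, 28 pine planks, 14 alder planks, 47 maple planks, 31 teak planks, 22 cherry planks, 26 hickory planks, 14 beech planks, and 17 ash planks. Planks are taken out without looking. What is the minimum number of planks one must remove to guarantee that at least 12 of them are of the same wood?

122

The 11 woods are the holes; the planks drawn are the pigeons.
To avoid 12 of any one wood, the worst case takes at most 11 of each wood.
That gives 11 + 11 + 11 + 11 + 11 + 11 + 11 + 11 + 11 + 11 + 11 = 121 planks with no wood reaching 12.
The next plank forces some wood to 12, so 121 + 1 = 122.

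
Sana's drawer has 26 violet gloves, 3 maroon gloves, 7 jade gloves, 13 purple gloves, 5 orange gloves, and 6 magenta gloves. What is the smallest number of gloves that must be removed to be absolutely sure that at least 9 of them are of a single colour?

By pigeonhole, the 6 colours are the holes; the gloves drawn are the pigeons.
To avoid 9 of any one colour, the worst case takes at most 8 of each colour, or every glove of a colour that has fewer than 8.
That gives 8 + 3 + 7 + 8 + 5 + 6 = 37 gloves with no colour reaching 9.
The next glove forces some colour to 9, so 37 + 1 = 38.

38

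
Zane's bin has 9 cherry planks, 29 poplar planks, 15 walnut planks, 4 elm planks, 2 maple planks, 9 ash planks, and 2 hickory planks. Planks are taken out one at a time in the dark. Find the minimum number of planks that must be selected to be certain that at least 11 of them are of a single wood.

Put each drawn plank into a box by wood. The largest draw with every box below 11 takes min(count, 10) from each wood; woods with fewer than 10 contribute all they have.
Σ min(cᵢ, 10) = 9 + 10 + 10 + 4 + 2 + 9 + 2 = 46.
Draw number 46 + 1 = 47 must push one box to 11.

47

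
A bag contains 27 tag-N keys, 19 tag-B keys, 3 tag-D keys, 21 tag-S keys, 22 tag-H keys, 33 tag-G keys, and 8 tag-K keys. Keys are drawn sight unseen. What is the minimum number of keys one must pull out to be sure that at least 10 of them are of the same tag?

An adversary could hand out at most 9 keys per tag (tag-D, tag-K run out sooner): 9 + 9 + 3 + 9 + 9 + 9 + 8 = 56 keys and still no tag has 10.
By the pigeonhole principle, one more key lands in a tag already at 9, so 57 draws are enough and 56 are not.

57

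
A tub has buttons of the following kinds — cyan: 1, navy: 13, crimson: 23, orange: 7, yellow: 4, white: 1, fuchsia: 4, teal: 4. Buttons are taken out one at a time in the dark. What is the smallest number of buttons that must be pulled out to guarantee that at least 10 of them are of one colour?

Put each drawn button into a box by colour. The largest draw with every box below 10 takes min(count, 9) from each colour; colours with fewer than 9 contribute all they have.
Σ min(cᵢ, 9) = 1 + 9 + 9 + 7 + 4 + 1 + 4 + 4 = 39.
Draw number 39 + 1 = 40 must push one box to 10.

40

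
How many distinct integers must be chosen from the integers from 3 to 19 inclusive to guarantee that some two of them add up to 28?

Group the elements by complementary pair {x, 28−x}: {9,19}, {10,18}, {11,17}, …, giving 5 two-element pairs; the single value 14 (it cannot pair with itself since the integers are distinct); and 6 integers whose partner 28−x falls outside [3,19].
Treating each of those 12 groups as a pigeonhole, one can pick one integer per group — 12 integers — with no two summing to 28.
The 13th integer lands in an occupied pair, forcing a sum of 28.

13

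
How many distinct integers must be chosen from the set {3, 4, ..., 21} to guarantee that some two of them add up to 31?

Group the elements by complementary pair {x, 31−x}: {10,21}, {11,20}, {12,19}, …, giving 6 two-element pairs and 7 integers whose partner 31−x falls outside [3,21].
Pigeonhole: treating each of those 13 groups as a pigeonhole, one can pick one integer per group — 13 integers — with no two summing to 31.
The 14th integer lands in an occupied pair, forcing a sum of 31.

14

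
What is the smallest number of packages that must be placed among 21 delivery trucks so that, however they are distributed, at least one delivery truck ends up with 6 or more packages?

With 105 packages one could put exactly 5 in each of the 21 delivery trucks, and no delivery truck would reach 6.
Pigeonhole: one more package must land in a delivery truck that already has 5, giving it 6.
So 21 × 5 + 1 = 106 packages are required.

106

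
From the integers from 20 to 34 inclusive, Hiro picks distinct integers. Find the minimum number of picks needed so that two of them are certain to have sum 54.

Group the elements by complementary pair {x, 54−x}: {20,34}, {21,33}, {22,32}, …, giving 7 two-element pairs and the single value 27 (it cannot pair with itself since the integers are distinct).
Treating each of those 8 groups as a pigeonhole, one can pick one integer per group — 8 integers — with no two summing to 54.
The 9th integer lands in an occupied pair, forcing a sum of 54.

9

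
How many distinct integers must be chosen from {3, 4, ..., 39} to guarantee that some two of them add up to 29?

Two chosen integers sum to 29 exactly when both halves of some pair {x, 29−x} with 3 ≤ x ≤ 29−x ≤ 26 are chosen — 12 such pairs.
The remaining 13 elements (those with no distinct partner in range) can never complete a 29-sum, so the worst case takes all of them and one from each pair: 13 + 12 = 25.
The 26th integer has to be the second member of some pair, so 25 + 1 = 26.

26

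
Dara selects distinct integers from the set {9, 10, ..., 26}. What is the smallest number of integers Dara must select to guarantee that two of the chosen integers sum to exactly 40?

Group the elements by complementary pair {x, 40−x}: {14,26}, {15,25}, {16,24}, …, giving 6 two-element pairs, the single value 20 (it cannot pair with itself since the integers are distinct), and 5 integers whose partner 40−x falls outside [9,26].
By the pigeonhole principle, treating each of those 12 groups as a pigeonhole, one can pick one integer per group — 12 integers — with no two summing to 40.
The 13th integer lands in an occupied pair, forcing a sum of 40.

13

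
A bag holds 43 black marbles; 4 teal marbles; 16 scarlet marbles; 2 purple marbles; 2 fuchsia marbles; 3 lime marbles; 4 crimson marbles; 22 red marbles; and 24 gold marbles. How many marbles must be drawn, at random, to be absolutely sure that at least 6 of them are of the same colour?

36

An adversary could hand out at most 5 marbles per colour (5 colours run out sooner): 5 + 4 + 5 + 2 + 2 + 3 + 4 + 5 + 5 = 35 marbles and still no colour has 6.
Pigeonhole: one more marble lands in a colour already at 5, so 36 draws are enough and 35 are not.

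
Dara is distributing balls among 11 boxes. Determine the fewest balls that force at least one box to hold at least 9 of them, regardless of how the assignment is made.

89

With 88 balls one could put exactly 8 in each of the 11 boxes, and no box would reach 9.
One more ball must land in a box that already has 8, giving it 9.
So 11 × 8 + 1 = 89 balls are required.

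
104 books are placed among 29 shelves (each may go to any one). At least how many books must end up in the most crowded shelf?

4

Pigeonhole: the 29 shelves are the holes and the 104 books are the pigeons.
If every shelf held at most 3 books, the total would be at most 29 × 3 = 87, which is less than 104.
So some shelf holds at least ⌈104/29⌉ = 4 books.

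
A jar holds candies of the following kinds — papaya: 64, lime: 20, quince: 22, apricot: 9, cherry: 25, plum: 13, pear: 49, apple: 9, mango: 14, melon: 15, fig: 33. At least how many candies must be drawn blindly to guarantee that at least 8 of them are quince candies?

259

In the worst case for collecting quince candies, every non-quince candy comes out first.
There are 64 + 20 + 9 + 25 + 13 + 49 + 9 + 14 + 15 + 33 = 251 non-quince candies altogether.
After those, each further candy must be quince, so 251 + 8 = 259 draws guarantee 8 quince candies.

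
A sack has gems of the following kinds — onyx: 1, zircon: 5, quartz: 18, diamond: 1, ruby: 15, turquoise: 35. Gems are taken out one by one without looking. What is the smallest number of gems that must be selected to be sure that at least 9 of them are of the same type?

32

An adversary could hand out at most 8 gems per type (onyx, zircon, diamond run out sooner): 1 + 5 + 8 + 1 + 8 + 8 = 31 gems and still no type has 9.
Pigeonhole: one more gem lands in a type already at 8, so 32 draws are enough and 31 are not.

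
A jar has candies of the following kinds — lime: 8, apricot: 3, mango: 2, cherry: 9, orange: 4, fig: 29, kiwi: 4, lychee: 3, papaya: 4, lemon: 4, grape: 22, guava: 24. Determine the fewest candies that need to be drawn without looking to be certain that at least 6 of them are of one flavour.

50

The 12 flavours are the holes; the candies drawn are the pigeons.
To avoid 6 of any one flavour, the worst case takes at most 5 of each flavour, or every candy of a flavour that has fewer than 5.
That gives 5 + 3 + 2 + 5 + 4 + 5 + 4 + 3 + 4 + 4 + 5 + 5 = 49 candies with no flavour reaching 6.
The next candy forces some flavour to 6, so 49 + 1 = 50.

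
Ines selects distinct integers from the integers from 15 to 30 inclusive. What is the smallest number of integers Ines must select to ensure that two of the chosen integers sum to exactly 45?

9

Two chosen integers sum to 45 exactly when both halves of some pair {x, 45−x} with 15 ≤ x ≤ 45−x ≤ 30 are chosen — 8 such pairs.
Every element belongs to one of those pairs, so the worst case picks one from each: 8 integers.
The 9th integer has to be the second member of some pair, so 8 + 1 = 9.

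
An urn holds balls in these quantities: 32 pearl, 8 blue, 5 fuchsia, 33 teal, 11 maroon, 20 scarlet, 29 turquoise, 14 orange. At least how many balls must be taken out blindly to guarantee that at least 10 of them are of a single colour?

68

By the pigeonhole principle, the 8 colours are the holes; the balls drawn are the pigeons.
To avoid 10 of any one colour, the worst case takes at most 9 of each colour, or every ball of a colour that has fewer than 9.
That gives 9 + 8 + 5 + 9 + 9 + 9 + 9 + 9 = 67 balls with no colour reaching 10.
The next ball forces some colour to 10, so 67 + 1 = 68.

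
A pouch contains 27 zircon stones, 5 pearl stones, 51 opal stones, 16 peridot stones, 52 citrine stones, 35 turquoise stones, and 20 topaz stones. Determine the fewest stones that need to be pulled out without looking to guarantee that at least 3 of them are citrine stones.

In the worst case for collecting citrine stones, every non-citrine stone comes out first.
There are 27 + 5 + 51 + 16 + 35 + 20 = 154 non-citrine stones altogether.
After those, each further stone must be citrine, so 154 + 3 = 157 draws guarantee 3 citrine stones.

157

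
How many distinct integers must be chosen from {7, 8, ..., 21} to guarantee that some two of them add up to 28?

Two chosen integers sum to 28 exactly when both halves of some pair {x, 28−x} with 7 ≤ x ≤ 28−x ≤ 21 are chosen — 7 such pairs.
The remaining 1 element (those with no distinct partner in range) can never complete a 28-sum, so the worst case takes all of them and one from each pair: 1 + 7 = 8.
The 9th integer has to be the second member of some pair, so 8 + 1 = 9.

9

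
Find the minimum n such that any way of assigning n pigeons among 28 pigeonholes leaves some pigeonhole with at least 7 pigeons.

169

With 168 pigeons one could put exactly 6 in each of the 28 pigeonholes, and no pigeonhole would reach 7.
By the pigeonhole principle, one more pigeon must land in a pigeonhole that already has 6, giving it 7.
So 28 × 6 + 1 = 169 pigeons are required.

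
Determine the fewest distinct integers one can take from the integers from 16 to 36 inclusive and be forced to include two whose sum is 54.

A set avoiding the sum 54 can contain at most one of each pair {x, 54−x}, plus the 3 elements whose complement lies outside the range or equal to its own complement.
The integers 16, …, 27 (12 of them) are such a set: any two sum to at least 16+17 = 33 and at most 26+27 = 53 < 54.
Pigeonhole: any 13th integer completes one of the 9 pairs, so 13 choices force a sum of 54.

13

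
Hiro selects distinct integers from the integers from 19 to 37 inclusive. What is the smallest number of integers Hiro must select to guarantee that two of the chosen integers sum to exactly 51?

Two chosen integers sum to 51 exactly when both halves of some pair {x, 51−x} with 19 ≤ x ≤ 51−x ≤ 32 are chosen — 7 such pairs.
The remaining 5 elements (those with no distinct partner in range) can never complete a 51-sum, so the worst case takes all of them and one from each pair: 5 + 7 = 12.
The 13th integer has to be the second member of some pair, so 12 + 1 = 13.

13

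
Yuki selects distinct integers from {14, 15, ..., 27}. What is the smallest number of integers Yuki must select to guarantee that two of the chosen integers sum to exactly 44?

Two chosen integers sum to 44 exactly when both halves of some pair {x, 44−x} with 17 ≤ x ≤ 44−x ≤ 27 are chosen — 5 such pairs.
The remaining 4 elements (those with no distinct partner in range) can never complete a 44-sum, so the worst case takes all of them and one from each pair: 4 + 5 = 9.
The 10th integer has to be the second member of some pair, so 9 + 1 = 10.

10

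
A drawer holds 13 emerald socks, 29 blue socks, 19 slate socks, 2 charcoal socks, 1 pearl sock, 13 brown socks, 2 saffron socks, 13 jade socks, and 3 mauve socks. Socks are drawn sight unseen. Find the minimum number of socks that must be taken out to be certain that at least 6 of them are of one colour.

34

An adversary could hand out at most 5 socks per colour (4 colours run out sooner): 5 + 5 + 5 + 2 + 1 + 5 + 2 + 5 + 3 = 33 socks and still no colour has 6.
By pigeonhole, one more sock lands in a colour already at 5, so 34 draws are enough and 33 are not.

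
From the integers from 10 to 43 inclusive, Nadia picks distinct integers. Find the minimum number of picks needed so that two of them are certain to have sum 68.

26

Two chosen integers sum to 68 exactly when both halves of some pair {x, 68−x} with 25 ≤ x ≤ 68−x ≤ 43 are chosen — 9 such pairs.
The remaining 16 elements (those with no distinct partner in range) can never complete a 68-sum, so the worst case takes all of them and one from each pair: 16 + 9 = 25.
Pigeonhole: the 26th integer has to be the second member of some pair, so 25 + 1 = 26.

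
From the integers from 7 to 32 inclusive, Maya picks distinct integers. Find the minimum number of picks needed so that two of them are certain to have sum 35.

16

A set avoiding the sum 35 can contain at most one of each pair {x, 35−x}, plus the 4 elements whose complement lies outside the range.
The integers 18, …, 32 (15 of them) are such a set: any two sum to at least 18+19 = 37 > 35.
Any 16th integer completes one of the 11 pairs, so 16 choices force a sum of 35.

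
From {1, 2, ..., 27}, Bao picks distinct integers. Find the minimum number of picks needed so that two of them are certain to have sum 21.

18

Two chosen integers sum to 21 exactly when both halves of some pair {x, 21−x} with 1 ≤ x ≤ 21−x ≤ 20 are chosen — 10 such pairs.
The remaining 7 elements (those with no distinct partner in range) can never complete a 21-sum, so the worst case takes all of them and one from each pair: 7 + 10 = 17.
By pigeonhole, the 18th integer has to be the second member of some pair, so 17 + 1 = 18.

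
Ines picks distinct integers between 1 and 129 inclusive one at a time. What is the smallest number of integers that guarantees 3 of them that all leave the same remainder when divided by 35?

By the pigeonhole principle, the 35 residue classes mod 35 are the pigeonholes.
With 70 integers one could put 2 in each residue class and have no class reach 3.
The 71st integer pushes some class to 3, so 35·2 + 1 = 71.

71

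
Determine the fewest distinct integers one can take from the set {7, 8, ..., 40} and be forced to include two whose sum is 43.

20

A set avoiding the sum 43 can contain at most one of each pair {x, 43−x}, plus the 4 elements whose complement lies outside the range.
The integers 22, …, 40 (19 of them) are such a set: any two sum to at least 22+23 = 45 > 43.
Any 20th integer completes one of the 15 pairs, so 20 choices force a sum of 43.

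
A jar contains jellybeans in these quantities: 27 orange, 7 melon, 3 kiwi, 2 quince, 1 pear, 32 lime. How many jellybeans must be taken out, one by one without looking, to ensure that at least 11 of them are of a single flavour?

The 6 flavours are the holes; the jellybeans drawn are the pigeons.
To avoid 11 of any one flavour, the worst case takes at most 10 of each flavour, or every jellybean of a flavour that has fewer than 10.
That gives 10 + 7 + 3 + 2 + 1 + 10 = 33 jellybeans with no flavour reaching 11.
The next jellybean forces some flavour to 11, so 33 + 1 = 34.

34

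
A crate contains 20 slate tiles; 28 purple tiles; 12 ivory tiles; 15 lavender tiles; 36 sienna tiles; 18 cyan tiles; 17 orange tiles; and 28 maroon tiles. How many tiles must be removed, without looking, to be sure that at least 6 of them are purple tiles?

In the worst case for collecting purple tiles, every non-purple tile comes out first.
There are 20 + 12 + 15 + 36 + 18 + 17 + 28 = 146 non-purple tiles altogether.
After those, each further tile must be purple, so 146 + 6 = 152 draws guarantee 6 purple tiles.

152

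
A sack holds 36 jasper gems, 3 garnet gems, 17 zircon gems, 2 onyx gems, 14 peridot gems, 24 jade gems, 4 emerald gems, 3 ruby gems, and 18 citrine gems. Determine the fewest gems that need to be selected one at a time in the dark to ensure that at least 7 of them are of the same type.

43

Put each drawn gem into a box by type. The largest draw with every box below 7 takes min(count, 6) from each type; types with fewer than 6 contribute all they have.
Σ min(cᵢ, 6) = 6 + 3 + 6 + 2 + 6 + 6 + 4 + 3 + 6 = 42.
Draw number 42 + 1 = 43 must push one box to 7.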